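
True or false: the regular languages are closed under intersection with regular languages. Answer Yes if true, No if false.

This is a special case of closure under intersection: the product of the two DFAs, accepting on F₁ × F₂, recognises the intersection.
So the regular languages are closed under intersection with a regular language.

Yes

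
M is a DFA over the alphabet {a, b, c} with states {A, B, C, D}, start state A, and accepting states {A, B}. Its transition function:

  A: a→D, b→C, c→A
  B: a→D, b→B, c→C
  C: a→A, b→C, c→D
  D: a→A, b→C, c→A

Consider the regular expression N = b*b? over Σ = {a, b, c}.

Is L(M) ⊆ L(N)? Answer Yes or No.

No

The string c is in L(M) but not in L(N).
So L(M) ⊄ L(N).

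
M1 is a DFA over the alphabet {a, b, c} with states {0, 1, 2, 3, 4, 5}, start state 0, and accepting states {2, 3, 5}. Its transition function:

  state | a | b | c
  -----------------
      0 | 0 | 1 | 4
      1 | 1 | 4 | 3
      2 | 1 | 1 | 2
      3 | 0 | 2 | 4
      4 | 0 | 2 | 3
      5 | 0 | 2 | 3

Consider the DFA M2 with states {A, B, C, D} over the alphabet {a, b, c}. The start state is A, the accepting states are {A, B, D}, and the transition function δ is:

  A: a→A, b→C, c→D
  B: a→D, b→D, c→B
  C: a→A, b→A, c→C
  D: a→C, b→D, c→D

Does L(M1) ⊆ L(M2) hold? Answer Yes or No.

No

The string bc is in L(M1) but not in L(M2).
So L(M1) ⊄ L(M2).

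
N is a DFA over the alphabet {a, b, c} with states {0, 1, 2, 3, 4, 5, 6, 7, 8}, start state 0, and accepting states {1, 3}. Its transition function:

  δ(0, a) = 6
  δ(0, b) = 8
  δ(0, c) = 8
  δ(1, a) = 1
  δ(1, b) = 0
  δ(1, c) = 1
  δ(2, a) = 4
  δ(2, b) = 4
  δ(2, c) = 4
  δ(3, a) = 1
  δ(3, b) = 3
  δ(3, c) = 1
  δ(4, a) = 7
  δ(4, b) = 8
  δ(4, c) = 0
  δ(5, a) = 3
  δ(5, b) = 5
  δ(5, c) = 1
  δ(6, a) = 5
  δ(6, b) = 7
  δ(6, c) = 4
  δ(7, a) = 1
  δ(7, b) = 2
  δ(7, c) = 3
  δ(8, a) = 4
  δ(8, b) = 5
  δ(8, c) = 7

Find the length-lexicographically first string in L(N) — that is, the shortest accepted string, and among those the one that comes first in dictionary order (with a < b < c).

A breadth-first search from 0 reaches an accepting state first via the path 0 → 6 → 5 → 3 on input aaa.
No string of length < 3 is accepted (BFS exhausts all shorter strings without reaching an accepting state), and aaa is the lexicographically least accepting string of length 3.

aaa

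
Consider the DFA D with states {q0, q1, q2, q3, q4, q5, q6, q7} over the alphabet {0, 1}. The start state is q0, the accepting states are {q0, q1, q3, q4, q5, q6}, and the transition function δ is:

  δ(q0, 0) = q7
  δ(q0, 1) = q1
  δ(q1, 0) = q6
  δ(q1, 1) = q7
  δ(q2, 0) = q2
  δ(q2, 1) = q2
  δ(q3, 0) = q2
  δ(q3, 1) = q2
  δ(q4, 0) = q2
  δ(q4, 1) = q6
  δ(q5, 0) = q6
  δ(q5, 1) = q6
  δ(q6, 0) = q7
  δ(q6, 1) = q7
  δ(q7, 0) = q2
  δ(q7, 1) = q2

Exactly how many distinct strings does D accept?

The useful subgraph on states {q0, q1, q6} is acyclic, so L(D) is finite; the longest accepting path visits 3 useful states, giving maximum string length 2.
Counting accepting paths from q0 by length: 1 of length 0, 1 of length 1, 1 of length 2. Total 3.

3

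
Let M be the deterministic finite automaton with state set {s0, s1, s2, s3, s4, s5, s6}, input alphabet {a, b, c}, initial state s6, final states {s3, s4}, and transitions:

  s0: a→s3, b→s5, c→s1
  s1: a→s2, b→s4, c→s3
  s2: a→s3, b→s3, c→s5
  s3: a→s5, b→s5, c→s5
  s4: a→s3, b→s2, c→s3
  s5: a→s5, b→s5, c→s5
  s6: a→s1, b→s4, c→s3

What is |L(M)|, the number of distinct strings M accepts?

14

The useful subgraph on states {s1, s2, s3, s4, s6} is acyclic, so L(M) is finite; the longest accepting path visits 5 useful states, giving maximum string length 4.
Counting accepting paths from s6 by length: 2 of length 1, 4 of length 2, 6 of length 3, 2 of length 4. Total 14.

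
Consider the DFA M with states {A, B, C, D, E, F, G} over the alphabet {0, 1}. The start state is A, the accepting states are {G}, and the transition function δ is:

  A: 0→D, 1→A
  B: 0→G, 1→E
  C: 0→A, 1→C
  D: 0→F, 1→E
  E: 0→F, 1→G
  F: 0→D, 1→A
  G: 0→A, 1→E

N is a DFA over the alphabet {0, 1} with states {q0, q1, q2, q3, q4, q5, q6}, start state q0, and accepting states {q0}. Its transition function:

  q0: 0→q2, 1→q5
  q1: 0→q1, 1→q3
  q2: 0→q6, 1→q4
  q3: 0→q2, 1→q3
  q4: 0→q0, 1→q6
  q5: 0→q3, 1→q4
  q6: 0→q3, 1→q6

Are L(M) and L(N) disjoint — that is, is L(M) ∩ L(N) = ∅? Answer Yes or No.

Exploring the product automaton M × N from the start pair (A, q0), following both machines on each input symbol, reaches 21 state pairs: (A, q0), (D, q2), (A, q5), (F, q6), (E, q4), (D, q3), (A, q4), (A, q6), (F, q0), (G, q6), (F, q2), (E, q3), (D, q0), (A, q3), (E, q6), (D, q6), (G, q3), (E, q5), (F, q3), (A, q2), (G, q4).
M accepts in {G} and N accepts in {q0}; no reachable pair has both components accepting, so no string drives both machines to acceptance simultaneously and L(M) ∩ L(N) = ∅.
So no string is accepted by both, and the intersection is empty.

Yes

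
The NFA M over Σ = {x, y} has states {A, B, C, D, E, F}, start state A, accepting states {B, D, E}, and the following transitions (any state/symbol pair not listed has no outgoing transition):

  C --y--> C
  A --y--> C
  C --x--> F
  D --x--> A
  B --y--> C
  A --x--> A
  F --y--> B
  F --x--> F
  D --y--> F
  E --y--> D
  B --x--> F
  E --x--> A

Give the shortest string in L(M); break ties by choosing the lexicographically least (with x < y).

A breadth-first search from A reaches an accepting state first via the path A → C → F → B on input yxy.
No string of length < 3 is accepted (BFS exhausts all shorter strings without reaching an accepting state), and yxy is the lexicographically least accepting string of length 3.

yxy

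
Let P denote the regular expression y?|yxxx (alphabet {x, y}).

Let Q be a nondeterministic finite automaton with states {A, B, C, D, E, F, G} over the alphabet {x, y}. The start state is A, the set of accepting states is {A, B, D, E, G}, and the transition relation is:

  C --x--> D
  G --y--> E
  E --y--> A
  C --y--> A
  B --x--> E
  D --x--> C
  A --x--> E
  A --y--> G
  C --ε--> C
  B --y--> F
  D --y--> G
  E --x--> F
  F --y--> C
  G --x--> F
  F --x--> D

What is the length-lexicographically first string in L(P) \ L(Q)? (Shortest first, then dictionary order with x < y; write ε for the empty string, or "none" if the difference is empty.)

The string yxxx is accepted by P but not by Q.
No shorter string lies in the difference, and yxxx is the lexicographically first length-4 string in L(P) \ L(Q).

yxxx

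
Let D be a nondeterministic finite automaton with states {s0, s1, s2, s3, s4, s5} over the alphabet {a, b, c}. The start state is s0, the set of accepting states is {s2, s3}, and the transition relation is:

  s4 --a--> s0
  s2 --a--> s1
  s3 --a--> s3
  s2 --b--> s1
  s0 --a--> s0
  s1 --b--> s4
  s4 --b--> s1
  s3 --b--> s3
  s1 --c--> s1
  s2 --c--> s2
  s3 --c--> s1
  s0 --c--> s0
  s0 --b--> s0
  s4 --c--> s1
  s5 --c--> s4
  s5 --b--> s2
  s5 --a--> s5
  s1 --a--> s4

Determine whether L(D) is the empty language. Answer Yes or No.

The states reachable from the start state are {s0}.
None of the accepting states {s2, s3} is reachable, so no string is accepted and L(D) = ∅.

Yes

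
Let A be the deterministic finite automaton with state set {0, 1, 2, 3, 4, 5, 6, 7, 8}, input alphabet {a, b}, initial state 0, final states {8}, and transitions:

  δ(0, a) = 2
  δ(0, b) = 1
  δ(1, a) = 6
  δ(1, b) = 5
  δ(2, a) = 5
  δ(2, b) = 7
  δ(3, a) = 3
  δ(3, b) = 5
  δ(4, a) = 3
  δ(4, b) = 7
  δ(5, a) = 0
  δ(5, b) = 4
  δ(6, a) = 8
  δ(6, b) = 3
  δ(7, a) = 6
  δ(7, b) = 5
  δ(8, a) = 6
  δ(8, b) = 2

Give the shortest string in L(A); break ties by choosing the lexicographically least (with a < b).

A breadth-first search from 0 reaches an accepting state first via the path 0 → 1 → 6 → 8 on input baa.
No string of length < 3 is accepted (BFS exhausts all shorter strings without reaching an accepting state), and baa is the lexicographically least accepting string of length 3.

baa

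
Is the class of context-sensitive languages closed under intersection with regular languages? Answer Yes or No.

Yes

Every regular language is context-sensitive, and context-sensitive languages are closed under intersection (an LBA runs the DFA check and then the LBA for L on the same linear tape).
So the context-sensitive languages are closed under intersection with a regular language.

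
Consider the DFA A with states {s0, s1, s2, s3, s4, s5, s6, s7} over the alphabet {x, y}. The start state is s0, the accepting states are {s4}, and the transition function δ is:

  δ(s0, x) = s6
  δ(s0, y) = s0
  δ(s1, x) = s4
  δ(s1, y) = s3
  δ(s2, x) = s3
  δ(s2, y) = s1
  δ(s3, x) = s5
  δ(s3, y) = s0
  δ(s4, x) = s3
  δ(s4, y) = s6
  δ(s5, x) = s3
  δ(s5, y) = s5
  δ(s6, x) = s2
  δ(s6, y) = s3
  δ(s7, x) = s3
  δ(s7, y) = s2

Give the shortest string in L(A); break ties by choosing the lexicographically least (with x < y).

A breadth-first search from s0 reaches an accepting state first via the path s0 → s6 → s2 → s1 → s4 on input xxyx.
No string of length < 4 is accepted (BFS exhausts all shorter strings without reaching an accepting state), and xxyx is the lexicographically least accepting string of length 4.

xxyx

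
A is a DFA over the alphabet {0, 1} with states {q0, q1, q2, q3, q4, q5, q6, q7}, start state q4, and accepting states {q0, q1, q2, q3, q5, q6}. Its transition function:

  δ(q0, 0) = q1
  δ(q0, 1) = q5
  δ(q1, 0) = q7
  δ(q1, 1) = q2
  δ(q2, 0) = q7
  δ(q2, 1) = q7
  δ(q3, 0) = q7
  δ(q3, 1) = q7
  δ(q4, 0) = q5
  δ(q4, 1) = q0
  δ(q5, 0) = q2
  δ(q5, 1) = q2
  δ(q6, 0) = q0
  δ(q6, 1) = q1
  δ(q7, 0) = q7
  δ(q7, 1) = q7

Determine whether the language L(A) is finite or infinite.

The useful states (reachable from q4 and able to reach an accepting state) are {q0, q1, q2, q4, q5}.
Restricted to these states the transition graph has no cycle, so every accepting path has bounded length and L is finite.

finite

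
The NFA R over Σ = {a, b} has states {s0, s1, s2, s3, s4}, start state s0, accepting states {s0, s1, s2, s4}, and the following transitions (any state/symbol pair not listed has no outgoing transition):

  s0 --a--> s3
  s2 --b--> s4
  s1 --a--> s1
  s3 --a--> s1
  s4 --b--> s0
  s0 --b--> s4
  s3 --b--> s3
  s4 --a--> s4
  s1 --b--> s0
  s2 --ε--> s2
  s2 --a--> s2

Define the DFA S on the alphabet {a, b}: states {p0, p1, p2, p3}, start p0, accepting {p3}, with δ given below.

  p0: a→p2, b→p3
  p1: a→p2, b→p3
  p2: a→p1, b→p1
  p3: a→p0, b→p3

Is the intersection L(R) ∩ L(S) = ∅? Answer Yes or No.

The string b is accepted by both R and S.
Hence L(R) ∩ L(S) ≠ ∅.

No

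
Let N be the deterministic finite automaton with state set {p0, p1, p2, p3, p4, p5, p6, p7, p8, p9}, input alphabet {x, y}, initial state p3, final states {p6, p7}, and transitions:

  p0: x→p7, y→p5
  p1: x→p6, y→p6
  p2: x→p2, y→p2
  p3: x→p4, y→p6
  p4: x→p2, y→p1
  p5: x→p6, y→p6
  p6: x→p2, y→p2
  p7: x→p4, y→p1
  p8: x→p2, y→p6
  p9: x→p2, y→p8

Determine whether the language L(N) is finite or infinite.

The useful states (reachable from p3 and able to reach an accepting state) are {p1, p3, p4, p6}.
Restricted to these states the transition graph has no cycle, so every accepting path has bounded length and L is finite.

finite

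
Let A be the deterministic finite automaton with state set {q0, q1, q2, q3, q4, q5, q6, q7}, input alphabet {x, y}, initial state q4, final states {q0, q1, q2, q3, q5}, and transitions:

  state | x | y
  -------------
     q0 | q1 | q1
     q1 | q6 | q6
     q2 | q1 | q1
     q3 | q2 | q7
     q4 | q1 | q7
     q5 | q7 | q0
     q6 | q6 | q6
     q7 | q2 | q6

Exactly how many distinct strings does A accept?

The useful subgraph on states {q1, q2, q4, q7} is acyclic, so L(A) is finite; the longest accepting path visits 4 useful states, giving maximum string length 3.
Counting accepting paths from q4 by length: 1 of length 1, 1 of length 2, 2 of length 3. Total 4.

4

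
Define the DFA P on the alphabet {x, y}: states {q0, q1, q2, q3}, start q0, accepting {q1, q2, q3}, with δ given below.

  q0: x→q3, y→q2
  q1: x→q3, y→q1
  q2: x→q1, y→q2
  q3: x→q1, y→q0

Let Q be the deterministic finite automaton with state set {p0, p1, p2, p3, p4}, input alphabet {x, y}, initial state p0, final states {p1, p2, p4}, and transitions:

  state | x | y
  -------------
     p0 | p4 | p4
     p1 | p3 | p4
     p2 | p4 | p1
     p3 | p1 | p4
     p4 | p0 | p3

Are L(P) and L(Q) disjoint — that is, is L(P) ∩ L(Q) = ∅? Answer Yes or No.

No

The string x is accepted by both P and Q.
Hence L(P) ∩ L(Q) ≠ ∅.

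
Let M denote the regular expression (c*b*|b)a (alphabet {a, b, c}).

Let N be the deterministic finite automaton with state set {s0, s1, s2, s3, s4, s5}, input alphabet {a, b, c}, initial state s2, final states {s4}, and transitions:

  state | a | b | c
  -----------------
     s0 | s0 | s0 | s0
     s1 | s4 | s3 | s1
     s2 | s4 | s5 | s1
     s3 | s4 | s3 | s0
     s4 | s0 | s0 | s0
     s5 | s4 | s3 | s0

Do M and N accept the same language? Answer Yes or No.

Yes

Converting the expression M to a DFA (subset construction, then merging equivalent states) gives the minimal DFA with states {m0, m1, m2, m3}, start state m0, accepting states {m1} and transitions m0: a→m1, b→m2, c→m0; m1: a→m3, b→m3, c→m3; m2: a→m1, b→m2, c→m3; m3: a→m3, b→m3, c→m3.
Exploring the product automaton M × N from the start pair (m0, s2), following both machines on each input symbol, reaches 6 state pairs: (m0, s2), (m1, s4), (m2, s5), (m0, s1), (m3, s0), (m2, s3).
M accepts in {m1} and N accepts in {s4}. In every reachable pair the two components are either both accepting — (m1, s4) — or both non-accepting, so no string is accepted by exactly one of the machines: L(M) \ L(N) and L(N) \ L(M) are both empty.
Hence every string is accepted by M iff it is accepted by N, and the two languages coincide.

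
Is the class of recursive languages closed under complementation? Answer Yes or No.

Yes

Run the decider for L and flip its answer; since the decider halts on every input, this decides the complement.
So the recursive languages are closed under complement.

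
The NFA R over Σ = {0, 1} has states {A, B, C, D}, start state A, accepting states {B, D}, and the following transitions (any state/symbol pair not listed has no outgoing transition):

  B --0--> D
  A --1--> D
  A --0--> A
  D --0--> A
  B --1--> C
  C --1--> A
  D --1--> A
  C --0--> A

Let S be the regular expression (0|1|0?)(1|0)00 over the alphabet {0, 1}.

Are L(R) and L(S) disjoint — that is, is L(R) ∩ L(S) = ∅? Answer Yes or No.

Yes

Converting the expression S to a DFA (subset construction, then merging equivalent states) gives the minimal DFA with states {s0, s1, s2, s3, s4, s5, s6, s7}, start state s0, accepting states {s4, s7} and transitions s0: 0→s1, 1→s1; s1: 0→s2, 1→s3; s2: 0→s4, 1→s5; s3: 0→s6, 1→s5; s4: 0→s7, 1→s5; s5: 0→s5, 1→s5; s6: 0→s7, 1→s5; s7: 0→s5, 1→s5.
Exploring the product automaton R × S from the start pair (A, s0), following both machines on each input symbol, reaches 11 state pairs: (A, s0), (A, s1), (D, s1), (A, s2), (D, s3), (A, s3), (A, s4), (D, s5), (A, s6), (A, s5), (A, s7).
R accepts in {B, D} and S accepts in {s4, s7}; no reachable pair has both components accepting, so no string drives both machines to acceptance simultaneously and L(R) ∩ L(S) = ∅.
So no string is accepted by both, and the intersection is empty.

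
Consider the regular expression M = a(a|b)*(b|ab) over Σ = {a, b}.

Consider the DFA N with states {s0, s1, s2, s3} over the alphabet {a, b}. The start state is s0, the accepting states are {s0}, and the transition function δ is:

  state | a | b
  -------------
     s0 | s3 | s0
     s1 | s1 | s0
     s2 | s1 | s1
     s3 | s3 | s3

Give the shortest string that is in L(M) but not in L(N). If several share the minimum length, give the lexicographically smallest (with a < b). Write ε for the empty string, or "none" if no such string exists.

The string ab is accepted by M but not by N.
No shorter string lies in the difference, and ab is the lexicographically first length-2 string in L(M) \ L(N).

ab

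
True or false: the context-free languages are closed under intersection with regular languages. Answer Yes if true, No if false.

Yes

Run a PDA for the context-free language and a DFA for the regular one in parallel (product of finite controls, the PDA's stack unchanged, the DFA advancing only on input moves); the product PDA accepts exactly the intersection. (Intersection of two CFLs, by contrast, can fail to be context-free.)
So the context-free languages are closed under intersection with a regular language.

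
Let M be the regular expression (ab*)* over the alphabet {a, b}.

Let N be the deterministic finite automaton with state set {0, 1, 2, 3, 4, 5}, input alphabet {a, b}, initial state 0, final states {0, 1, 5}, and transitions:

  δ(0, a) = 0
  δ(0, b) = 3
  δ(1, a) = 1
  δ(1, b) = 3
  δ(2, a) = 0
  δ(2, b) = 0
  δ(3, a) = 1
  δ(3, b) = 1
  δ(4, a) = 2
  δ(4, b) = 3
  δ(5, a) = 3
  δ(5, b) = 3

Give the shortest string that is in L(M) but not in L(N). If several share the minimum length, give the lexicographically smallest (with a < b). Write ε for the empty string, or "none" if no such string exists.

The string ab is accepted by M but not by N.
No shorter string lies in the difference, and ab is the lexicographically first length-2 string in L(M) \ L(N).

ab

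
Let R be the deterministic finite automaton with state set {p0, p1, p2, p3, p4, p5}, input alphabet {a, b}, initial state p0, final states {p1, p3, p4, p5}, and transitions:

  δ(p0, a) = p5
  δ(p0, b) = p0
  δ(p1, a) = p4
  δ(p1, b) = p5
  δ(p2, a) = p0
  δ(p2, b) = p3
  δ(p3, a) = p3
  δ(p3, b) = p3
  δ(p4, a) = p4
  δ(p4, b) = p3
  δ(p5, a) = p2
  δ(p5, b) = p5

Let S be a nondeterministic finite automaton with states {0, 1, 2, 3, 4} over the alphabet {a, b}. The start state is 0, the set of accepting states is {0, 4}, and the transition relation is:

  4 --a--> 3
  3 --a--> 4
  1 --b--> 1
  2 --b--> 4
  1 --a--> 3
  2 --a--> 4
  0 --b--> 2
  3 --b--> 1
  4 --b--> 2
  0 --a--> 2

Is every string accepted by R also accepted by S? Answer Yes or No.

The string a is in L(R) but not in L(S).
So L(R) ⊄ L(S).

No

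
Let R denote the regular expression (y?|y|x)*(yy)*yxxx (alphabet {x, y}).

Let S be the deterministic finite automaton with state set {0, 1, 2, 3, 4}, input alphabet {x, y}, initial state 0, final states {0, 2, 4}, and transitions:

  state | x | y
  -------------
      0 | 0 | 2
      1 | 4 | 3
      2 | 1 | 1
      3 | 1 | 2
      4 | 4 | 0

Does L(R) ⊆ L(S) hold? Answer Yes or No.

Yes

Converting the expression R to a DFA (subset construction, then merging equivalent states) gives the minimal DFA with states {r0, r1, r2, r3, r4}, start state r0, accepting states {r4} and transitions r0: x→r0, y→r1; r1: x→r2, y→r1; r2: x→r3, y→r1; r3: x→r4, y→r1; r4: x→r0, y→r1.
Exploring the product automaton R × S from the start pair (r0, 0), following both machines on each input symbol, reaches 13 state pairs: (r0, 0), (r1, 2), (r2, 1), (r1, 1), (r3, 4), (r1, 3), (r2, 4), (r4, 4), (r1, 0), (r0, 4), (r2, 0), (r3, 0), (r4, 0).
R accepts in {r4} and S accepts in {0, 2, 4}. The reachable pairs whose R-component is accepting are (r4, 4), (r4, 0); in each of them the S-component is accepting too, so the product for L(R) \ L(S) (R-component accepting, S-component rejecting) has no reachable accepting pair and the difference is empty.
Hence every string in L(R) is also in L(S).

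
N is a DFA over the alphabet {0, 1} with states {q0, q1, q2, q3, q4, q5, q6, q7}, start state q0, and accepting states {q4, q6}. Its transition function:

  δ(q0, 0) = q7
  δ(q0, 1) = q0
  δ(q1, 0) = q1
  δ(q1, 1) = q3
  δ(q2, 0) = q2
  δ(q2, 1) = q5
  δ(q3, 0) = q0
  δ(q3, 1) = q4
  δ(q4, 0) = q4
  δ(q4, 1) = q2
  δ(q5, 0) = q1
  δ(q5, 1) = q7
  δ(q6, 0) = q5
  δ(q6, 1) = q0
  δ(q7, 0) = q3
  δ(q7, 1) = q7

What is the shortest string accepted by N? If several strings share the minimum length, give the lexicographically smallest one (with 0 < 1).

A breadth-first search from q0 reaches an accepting state first via the path q0 → q7 → q3 → q4 on input 001.
No string of length < 3 is accepted (BFS exhausts all shorter strings without reaching an accepting state), and 001 is the lexicographically least accepting string of length 3.

001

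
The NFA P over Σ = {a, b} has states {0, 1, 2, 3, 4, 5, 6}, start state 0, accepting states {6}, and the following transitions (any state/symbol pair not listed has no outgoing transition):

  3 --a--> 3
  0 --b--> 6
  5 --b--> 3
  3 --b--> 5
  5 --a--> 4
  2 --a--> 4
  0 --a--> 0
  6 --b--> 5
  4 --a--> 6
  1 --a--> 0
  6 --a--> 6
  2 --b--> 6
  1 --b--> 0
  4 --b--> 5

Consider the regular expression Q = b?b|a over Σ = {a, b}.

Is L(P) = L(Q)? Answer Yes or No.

The string ab is accepted by P but rejected by Q.
So L(P) ≠ L(Q).

No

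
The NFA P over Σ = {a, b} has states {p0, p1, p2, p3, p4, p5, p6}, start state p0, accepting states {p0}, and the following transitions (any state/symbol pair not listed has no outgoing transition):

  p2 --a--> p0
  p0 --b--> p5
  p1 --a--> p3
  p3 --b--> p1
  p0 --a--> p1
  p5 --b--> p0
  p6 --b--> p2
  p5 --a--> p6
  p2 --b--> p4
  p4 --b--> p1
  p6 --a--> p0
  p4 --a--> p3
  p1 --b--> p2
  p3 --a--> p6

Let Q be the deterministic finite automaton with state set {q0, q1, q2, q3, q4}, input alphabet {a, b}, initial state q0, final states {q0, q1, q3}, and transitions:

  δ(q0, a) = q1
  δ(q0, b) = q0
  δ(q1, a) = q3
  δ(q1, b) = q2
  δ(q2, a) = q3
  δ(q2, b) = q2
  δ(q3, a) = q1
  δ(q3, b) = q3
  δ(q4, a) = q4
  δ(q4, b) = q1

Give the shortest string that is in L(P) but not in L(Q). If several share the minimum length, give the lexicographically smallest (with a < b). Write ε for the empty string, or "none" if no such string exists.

The string aabbabb is accepted by P but not by Q.
No shorter string lies in the difference, and aabbabb is the lexicographically first length-7 string in L(P) \ L(Q).

aabbabb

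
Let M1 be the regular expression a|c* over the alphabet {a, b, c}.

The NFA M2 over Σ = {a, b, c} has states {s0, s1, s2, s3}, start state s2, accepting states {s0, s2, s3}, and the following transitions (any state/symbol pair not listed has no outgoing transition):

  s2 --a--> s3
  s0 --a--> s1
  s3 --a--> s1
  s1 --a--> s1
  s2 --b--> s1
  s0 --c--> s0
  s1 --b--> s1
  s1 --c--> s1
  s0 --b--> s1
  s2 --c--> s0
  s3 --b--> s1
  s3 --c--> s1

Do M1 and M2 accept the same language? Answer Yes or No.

Converting the expression M1 to a DFA (subset construction, then merging equivalent states) gives the minimal DFA with states {r0, r1, r2, r3}, start state r0, accepting states {r0, r1, r3} and transitions r0: a→r1, b→r2, c→r3; r1: a→r2, b→r2, c→r2; r2: a→r2, b→r2, c→r2; r3: a→r2, b→r2, c→r3.
Exploring the product automaton M1 × M2 from the start pair (r0, s2), following both machines on each input symbol, reaches 4 state pairs: (r0, s2), (r1, s3), (r2, s1), (r3, s0).
M1 accepts in {r0, r1, r3} and M2 accepts in {s0, s2, s3}. In every reachable pair the two components are either both accepting — (r0, s2), (r1, s3), (r3, s0) — or both non-accepting, so no string is accepted by exactly one of the machines: L(M1) \ L(M2) and L(M2) \ L(M1) are both empty.
Hence every string is accepted by M1 iff it is accepted by M2, and the two languages coincide.

Yes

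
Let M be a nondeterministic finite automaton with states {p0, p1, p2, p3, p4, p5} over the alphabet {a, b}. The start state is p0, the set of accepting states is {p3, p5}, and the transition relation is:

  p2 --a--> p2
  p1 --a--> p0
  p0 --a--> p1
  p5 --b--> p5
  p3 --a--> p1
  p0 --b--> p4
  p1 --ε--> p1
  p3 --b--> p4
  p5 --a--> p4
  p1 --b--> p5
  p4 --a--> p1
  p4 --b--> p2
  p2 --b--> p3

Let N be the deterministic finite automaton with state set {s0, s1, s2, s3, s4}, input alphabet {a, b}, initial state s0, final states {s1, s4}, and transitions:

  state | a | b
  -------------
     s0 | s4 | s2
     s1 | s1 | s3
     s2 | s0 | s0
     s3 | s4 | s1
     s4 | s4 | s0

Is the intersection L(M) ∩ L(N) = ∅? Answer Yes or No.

Exploring the product automaton M × N from the start pair (p0, s0), following both machines on each input symbol, reaches 14 state pairs: (p0, s0), (p1, s4), (p4, s2), (p0, s4), (p5, s0), (p1, s0), (p2, s0), (p4, s0), (p4, s4), (p5, s2), (p2, s4), (p3, s2), (p2, s2), (p3, s0).
M accepts in {p3, p5} and N accepts in {s1, s4}; no reachable pair has both components accepting, so no string drives both machines to acceptance simultaneously and L(M) ∩ L(N) = ∅.
So no string is accepted by both, and the intersection is empty.

Yes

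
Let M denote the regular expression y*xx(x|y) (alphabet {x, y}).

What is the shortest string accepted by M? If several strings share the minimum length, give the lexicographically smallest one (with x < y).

By inspection of the expression, no string of length less than 3 matches, and xxx is the lexicographically first match of length 3.

xxx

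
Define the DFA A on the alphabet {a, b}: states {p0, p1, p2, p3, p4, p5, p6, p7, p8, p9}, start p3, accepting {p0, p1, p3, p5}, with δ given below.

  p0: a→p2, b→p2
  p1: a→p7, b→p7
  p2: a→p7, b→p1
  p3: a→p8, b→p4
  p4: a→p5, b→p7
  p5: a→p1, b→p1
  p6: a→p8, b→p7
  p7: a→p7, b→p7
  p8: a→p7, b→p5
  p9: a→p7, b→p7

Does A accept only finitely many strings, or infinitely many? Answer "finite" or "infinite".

finite

The useful states (reachable from p3 and able to reach an accepting state) are {p1, p3, p4, p5, p8}.
Restricted to these states the transition graph has no cycle, so every accepting path has bounded length and L is finite.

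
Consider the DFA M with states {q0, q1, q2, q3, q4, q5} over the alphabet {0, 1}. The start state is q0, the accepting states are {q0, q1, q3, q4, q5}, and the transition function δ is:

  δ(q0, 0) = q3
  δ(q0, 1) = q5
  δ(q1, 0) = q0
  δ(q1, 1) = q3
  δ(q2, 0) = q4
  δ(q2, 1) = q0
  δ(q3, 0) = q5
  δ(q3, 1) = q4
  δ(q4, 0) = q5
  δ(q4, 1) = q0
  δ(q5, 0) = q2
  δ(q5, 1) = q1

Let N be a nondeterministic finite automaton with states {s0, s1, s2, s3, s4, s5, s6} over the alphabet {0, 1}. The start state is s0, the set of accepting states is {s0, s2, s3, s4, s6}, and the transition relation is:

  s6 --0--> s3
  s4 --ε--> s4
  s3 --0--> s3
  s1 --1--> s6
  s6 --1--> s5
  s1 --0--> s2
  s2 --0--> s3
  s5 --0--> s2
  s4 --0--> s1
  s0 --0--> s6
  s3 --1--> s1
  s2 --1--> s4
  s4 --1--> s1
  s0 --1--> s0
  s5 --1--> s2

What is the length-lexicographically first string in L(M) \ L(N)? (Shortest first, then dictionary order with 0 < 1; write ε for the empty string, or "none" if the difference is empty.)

The string 01 is accepted by M but not by N.
No shorter string lies in the difference, and 01 is the lexicographically first length-2 string in L(M) \ L(N).

01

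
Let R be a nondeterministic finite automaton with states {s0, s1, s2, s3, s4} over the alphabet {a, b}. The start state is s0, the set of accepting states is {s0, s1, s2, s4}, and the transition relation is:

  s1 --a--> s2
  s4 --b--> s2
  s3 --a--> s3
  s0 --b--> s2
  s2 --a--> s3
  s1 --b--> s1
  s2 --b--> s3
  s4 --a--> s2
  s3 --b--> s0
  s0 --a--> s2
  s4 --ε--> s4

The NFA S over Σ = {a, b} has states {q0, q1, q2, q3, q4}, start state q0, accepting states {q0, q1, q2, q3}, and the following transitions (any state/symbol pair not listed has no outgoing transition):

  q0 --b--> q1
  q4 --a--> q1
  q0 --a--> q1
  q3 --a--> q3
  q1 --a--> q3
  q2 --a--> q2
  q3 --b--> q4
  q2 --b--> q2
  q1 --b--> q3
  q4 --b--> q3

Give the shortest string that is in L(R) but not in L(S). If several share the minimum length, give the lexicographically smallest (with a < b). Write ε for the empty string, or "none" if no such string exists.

The string aab is accepted by R but not by S.
No shorter string lies in the difference, and aab is the lexicographically first length-3 string in L(R) \ L(S).

aab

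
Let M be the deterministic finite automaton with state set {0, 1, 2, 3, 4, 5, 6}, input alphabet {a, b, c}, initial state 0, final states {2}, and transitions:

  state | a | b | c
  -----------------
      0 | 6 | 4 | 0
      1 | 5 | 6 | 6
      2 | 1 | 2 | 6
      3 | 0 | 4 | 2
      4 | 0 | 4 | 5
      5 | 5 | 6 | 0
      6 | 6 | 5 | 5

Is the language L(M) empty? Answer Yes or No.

Yes

The states reachable from the start state are {0, 4, 5, 6}.
None of the accepting states {2} is reachable, so no string is accepted and L(M) = ∅.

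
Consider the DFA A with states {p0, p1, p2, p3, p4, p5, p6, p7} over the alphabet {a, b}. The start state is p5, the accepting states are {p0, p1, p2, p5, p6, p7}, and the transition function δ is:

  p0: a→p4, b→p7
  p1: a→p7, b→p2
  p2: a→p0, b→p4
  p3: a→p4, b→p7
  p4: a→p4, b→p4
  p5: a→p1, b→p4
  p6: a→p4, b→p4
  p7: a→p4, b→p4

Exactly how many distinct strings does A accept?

6

The useful subgraph on states {p0, p1, p2, p5, p7} is acyclic, so L(A) is finite; the longest accepting path visits 5 useful states, giving maximum string length 4.
Counting accepting paths from p5 by length: 1 of length 0, 1 of length 1, 2 of length 2, 1 of length 3, 1 of length 4. Total 6.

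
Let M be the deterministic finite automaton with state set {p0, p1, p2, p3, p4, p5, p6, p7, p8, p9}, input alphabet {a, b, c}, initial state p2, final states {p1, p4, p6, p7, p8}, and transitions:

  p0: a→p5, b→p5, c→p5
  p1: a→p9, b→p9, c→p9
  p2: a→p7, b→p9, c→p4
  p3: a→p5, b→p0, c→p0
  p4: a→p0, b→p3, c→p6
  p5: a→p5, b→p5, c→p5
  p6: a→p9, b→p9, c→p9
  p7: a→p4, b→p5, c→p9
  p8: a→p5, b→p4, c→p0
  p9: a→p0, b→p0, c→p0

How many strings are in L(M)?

5

The useful subgraph on states {p2, p4, p6, p7} is acyclic, so L(M) is finite; the longest accepting path visits 4 useful states, giving maximum string length 3.
Counting accepting paths from p2 by length: 2 of length 1, 2 of length 2, 1 of length 3. Total 5.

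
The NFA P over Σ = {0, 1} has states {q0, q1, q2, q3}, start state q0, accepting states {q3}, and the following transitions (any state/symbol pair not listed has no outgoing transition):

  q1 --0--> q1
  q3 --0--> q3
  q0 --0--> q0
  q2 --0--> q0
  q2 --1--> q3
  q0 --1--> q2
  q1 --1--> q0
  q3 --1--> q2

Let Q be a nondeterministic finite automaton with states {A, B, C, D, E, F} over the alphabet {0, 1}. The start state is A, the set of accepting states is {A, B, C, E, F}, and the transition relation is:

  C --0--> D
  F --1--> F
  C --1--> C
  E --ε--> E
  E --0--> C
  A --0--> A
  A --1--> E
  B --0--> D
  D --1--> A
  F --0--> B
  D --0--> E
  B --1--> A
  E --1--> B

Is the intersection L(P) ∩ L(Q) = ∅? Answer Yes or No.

The string 11 is accepted by both P and Q.
Hence L(P) ∩ L(Q) ≠ ∅.

No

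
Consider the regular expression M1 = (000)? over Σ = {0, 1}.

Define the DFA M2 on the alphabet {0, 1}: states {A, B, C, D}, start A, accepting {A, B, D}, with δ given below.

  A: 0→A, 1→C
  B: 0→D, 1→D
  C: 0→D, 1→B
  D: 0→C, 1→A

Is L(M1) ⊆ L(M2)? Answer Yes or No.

Yes

Converting the expression M1 to a DFA (subset construction, then merging equivalent states) gives the minimal DFA with states {r0, r1, r2, r3, r4}, start state r0, accepting states {r0, r4} and transitions r0: 0→r1, 1→r2; r1: 0→r3, 1→r2; r2: 0→r2, 1→r2; r3: 0→r4, 1→r2; r4: 0→r2, 1→r2.
Exploring the product automaton M1 × M2 from the start pair (r0, A), following both machines on each input symbol, reaches 8 state pairs: (r0, A), (r1, A), (r2, C), (r3, A), (r2, D), (r2, B), (r4, A), (r2, A).
M1 accepts in {r0, r4} and M2 accepts in {A, B, D}. The reachable pairs whose M1-component is accepting are (r0, A), (r4, A); in each of them the M2-component is accepting too, so the product for L(M1) \ L(M2) (M1-component accepting, M2-component rejecting) has no reachable accepting pair and the difference is empty.
Hence every string in L(M1) is also in L(M2).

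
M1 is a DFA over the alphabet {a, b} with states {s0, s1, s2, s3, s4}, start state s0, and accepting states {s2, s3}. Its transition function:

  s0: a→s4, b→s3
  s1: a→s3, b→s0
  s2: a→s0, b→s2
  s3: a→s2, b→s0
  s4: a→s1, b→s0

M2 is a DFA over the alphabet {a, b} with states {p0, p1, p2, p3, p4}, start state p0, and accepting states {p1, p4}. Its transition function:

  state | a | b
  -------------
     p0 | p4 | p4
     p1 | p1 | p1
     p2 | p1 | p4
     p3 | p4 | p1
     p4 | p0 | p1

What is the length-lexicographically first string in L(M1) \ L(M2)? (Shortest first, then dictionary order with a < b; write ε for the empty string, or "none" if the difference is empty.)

The string ba is accepted by M1 but not by M2.
No shorter string lies in the difference, and ba is the lexicographically first length-2 string in L(M1) \ L(M2).

ba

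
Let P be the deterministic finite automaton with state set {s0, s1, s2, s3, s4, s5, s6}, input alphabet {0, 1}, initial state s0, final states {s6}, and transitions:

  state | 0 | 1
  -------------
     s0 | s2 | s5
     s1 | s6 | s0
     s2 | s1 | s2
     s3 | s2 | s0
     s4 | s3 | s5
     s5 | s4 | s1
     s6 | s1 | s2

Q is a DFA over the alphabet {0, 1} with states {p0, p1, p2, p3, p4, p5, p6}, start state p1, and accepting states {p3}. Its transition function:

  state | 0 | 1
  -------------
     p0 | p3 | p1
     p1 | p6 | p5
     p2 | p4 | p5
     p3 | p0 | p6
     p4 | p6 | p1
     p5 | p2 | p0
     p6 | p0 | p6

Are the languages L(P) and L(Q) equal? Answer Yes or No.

Exploring the product automaton P × Q from the start pair (s0, p1), following both machines on each input symbol, reaches 7 state pairs: (s0, p1), (s2, p6), (s5, p5), (s1, p0), (s4, p2), (s6, p3), (s3, p4).
P accepts in {s6} and Q accepts in {p3}. In every reachable pair the two components are either both accepting — (s6, p3) — or both non-accepting, so no string is accepted by exactly one of the machines: L(P) \ L(Q) and L(Q) \ L(P) are both empty.
Hence every string is accepted by P iff it is accepted by Q, and the two languages coincide.

Yes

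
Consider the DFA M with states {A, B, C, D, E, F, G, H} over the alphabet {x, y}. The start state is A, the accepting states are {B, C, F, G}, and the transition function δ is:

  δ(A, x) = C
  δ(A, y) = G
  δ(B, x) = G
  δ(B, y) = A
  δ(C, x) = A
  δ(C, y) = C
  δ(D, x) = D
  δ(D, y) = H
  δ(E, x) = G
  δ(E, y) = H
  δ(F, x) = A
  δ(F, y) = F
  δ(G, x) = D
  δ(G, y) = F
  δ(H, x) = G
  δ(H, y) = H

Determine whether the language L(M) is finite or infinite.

infinite

State A is reachable from the start and can reach an accepting state, and it lies on the cycle A → C → A.
Traversing that cycle any number of times yields accepted strings of unbounded length, so the language is infinite.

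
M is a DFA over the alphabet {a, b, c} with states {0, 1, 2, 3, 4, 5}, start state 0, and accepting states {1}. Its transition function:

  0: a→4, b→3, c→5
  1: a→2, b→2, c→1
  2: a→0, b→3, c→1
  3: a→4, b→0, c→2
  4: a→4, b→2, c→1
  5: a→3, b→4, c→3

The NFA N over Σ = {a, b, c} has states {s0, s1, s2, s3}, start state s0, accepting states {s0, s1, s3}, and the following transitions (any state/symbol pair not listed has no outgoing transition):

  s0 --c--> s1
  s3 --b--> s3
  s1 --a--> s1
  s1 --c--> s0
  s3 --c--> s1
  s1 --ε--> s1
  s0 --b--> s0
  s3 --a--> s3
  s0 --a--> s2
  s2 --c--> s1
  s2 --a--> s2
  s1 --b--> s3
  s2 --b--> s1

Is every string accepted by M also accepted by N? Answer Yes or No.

Yes

Exploring the product automaton M × N from the start pair (0, s0), following both machines on each input symbol, reaches 20 state pairs: (0, s0), (4, s2), (3, s0), (5, s1), (2, s1), (1, s1), (3, s1), (4, s3), (0, s1), (3, s3), (1, s0), (2, s3), (4, s1), (0, s3), (2, s0), (5, s0), (2, s2), (0, s2), (3, s2), (4, s0).
M accepts in {1} and N accepts in {s0, s1, s3}. The reachable pairs whose M-component is accepting are (1, s1), (1, s0); in each of them the N-component is accepting too, so the product for L(M) \ L(N) (M-component accepting, N-component rejecting) has no reachable accepting pair and the difference is empty.
Hence every string in L(M) is also in L(N).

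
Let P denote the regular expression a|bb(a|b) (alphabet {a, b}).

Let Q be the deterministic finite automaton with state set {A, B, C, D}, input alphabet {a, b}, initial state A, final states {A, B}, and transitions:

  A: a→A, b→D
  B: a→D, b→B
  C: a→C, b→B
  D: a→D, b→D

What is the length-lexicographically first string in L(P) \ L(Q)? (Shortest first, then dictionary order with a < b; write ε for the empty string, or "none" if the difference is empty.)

The string bba is accepted by P but not by Q.
No shorter string lies in the difference, and bba is the lexicographically first length-3 string in L(P) \ L(Q).

bba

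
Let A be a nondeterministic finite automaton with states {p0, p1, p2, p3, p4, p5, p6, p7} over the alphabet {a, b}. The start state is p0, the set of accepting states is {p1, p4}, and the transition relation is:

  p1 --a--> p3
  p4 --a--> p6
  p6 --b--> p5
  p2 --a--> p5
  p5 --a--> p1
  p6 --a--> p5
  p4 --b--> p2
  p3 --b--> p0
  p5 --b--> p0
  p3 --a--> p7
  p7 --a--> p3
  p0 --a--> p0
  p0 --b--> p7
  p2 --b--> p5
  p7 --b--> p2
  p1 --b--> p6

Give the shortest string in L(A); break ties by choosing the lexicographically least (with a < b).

bbaa

A breadth-first search from p0 reaches an accepting state first via the path p0 → p7 → p2 → p5 → p1 on input bbaa.
No string of length < 4 is accepted (BFS exhausts all shorter strings without reaching an accepting state), and bbaa is the lexicographically least accepting string of length 4.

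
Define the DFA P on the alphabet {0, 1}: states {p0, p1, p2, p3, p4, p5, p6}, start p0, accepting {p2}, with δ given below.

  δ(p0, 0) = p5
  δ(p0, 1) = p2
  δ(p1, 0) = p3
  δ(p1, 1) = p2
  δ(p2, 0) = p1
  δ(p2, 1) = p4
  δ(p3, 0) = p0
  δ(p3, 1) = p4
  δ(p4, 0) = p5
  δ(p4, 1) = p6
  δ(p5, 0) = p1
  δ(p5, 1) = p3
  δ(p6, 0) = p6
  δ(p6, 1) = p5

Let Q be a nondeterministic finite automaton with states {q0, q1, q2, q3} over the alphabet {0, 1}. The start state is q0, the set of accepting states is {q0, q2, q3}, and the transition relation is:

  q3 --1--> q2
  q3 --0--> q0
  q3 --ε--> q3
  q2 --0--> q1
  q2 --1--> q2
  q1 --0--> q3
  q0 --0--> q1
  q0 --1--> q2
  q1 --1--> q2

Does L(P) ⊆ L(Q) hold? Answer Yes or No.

Yes

Exploring the product automaton P × Q from the start pair (p0, q0), following both machines on each input symbol, reaches 20 state pairs: (p0, q0), (p5, q1), (p2, q2), (p1, q3), (p3, q2), (p1, q1), (p4, q2), (p3, q0), (p0, q1), (p3, q3), (p6, q2), (p5, q3), (p6, q1), (p5, q2), (p1, q0), (p6, q3), (p3, q1), (p6, q0), (p0, q3), (p5, q0).
P accepts in {p2} and Q accepts in {q0, q2, q3}. The reachable pairs whose P-component is accepting are (p2, q2); in each of them the Q-component is accepting too, so the product for L(P) \ L(Q) (P-component accepting, Q-component rejecting) has no reachable accepting pair and the difference is empty.
Hence every string in L(P) is also in L(Q).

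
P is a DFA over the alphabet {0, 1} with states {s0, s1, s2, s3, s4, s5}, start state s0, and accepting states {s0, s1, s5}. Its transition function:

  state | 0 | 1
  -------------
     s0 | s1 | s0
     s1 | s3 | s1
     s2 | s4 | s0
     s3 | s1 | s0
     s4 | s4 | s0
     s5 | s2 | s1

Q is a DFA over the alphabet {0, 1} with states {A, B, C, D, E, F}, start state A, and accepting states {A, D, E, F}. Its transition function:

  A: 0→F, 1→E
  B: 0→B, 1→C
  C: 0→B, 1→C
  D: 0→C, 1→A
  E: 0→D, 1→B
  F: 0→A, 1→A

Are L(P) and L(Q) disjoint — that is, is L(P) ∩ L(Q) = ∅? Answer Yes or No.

No

The empty string ε is accepted by both P and Q.
Hence L(P) ∩ L(Q) ≠ ∅.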